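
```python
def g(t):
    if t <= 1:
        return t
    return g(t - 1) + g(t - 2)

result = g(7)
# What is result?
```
Call trace (a repeated sub-call is expanded the first time; later identical calls just restate its return value):
g(t=7)
  g(t=6)
    g(t=5)
      g(t=4)
        g(t=3)
          g(t=2)
            g(t=1)
            -> return 1
            g(t=0)
            -> return 0
          -> return 1
          g(t=1)
          -> return 1
        -> return 2
        g(t=2) -> return 1  (same call as traced above)
      -> return 3
      g(t=3) -> return 2  (same call as traced above)
    -> return 5
    g(t=4) -> return 3  (same call as traced above)
  -> return 8
  g(t=5) -> return 5  (same call as traced above)
-> return 13

Final answer: 13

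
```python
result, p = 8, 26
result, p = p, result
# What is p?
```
Trace:
  result=8, p=26
  result=26, p=8

Final answer: 8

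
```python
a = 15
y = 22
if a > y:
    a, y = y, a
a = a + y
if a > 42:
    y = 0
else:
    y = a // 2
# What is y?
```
Trace:
  a=15
  a=15, y=22
  a=15, y=22
  a=37, y=22
  a=37, y=18

Final answer: 18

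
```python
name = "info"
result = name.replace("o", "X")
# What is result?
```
Trace:
  name='info'
  name='info', result='infX'

Final answer: 'infX'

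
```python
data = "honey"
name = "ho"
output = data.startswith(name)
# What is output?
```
Trace:
  data='honey'
  data='honey', name='ho'
  data='honey', name='ho', output=True

Final answer: True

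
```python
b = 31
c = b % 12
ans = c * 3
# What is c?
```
Trace:
  b=31
  b=31, c=7
  b=31, c=7, ans=21

Final answer: 7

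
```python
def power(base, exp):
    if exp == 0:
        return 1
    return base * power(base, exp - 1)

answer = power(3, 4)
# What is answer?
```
Call trace:
power(base=3, exp=4)
  power(base=3, exp=3)
    power(base=3, exp=2)
      power(base=3, exp=1)
        power(base=3, exp=0)
        -> return 1
      -> return 3
    -> return 9
  -> return 27
-> return 81

Final answer: 81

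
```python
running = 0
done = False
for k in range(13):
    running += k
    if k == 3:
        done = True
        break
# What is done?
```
Trace:
  running=0
  running=0, done=False
  running=0, done=False, k=0
  running=1, done=False, k=1
  running=3, done=False, k=2
  running=6, done=True, k=3

Final answer: True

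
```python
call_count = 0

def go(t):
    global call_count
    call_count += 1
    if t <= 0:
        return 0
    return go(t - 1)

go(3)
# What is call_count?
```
Call trace:
go(t=3)
  go(t=2)
    go(t=1)
      go(t=0)
      -> return 0
    -> return 0
  -> return 0
-> return 0

call_count is incremented once per call. go is entered once for each t = 3, 2, 1, 0 (the t <= 0 call returns without recursing), i.e. 3 + 1 calls.
call_count = 4

Final answer: 4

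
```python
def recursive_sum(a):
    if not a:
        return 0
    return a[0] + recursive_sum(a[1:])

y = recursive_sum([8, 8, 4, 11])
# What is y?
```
Call trace:
recursive_sum(a=[8, 8, 4, 11])
  recursive_sum(a=[8, 4, 11])
    recursive_sum(a=[4, 11])
      recursive_sum(a=[11])
        recursive_sum(a=[])
        -> return 0
      -> return 11
    -> return 15
  -> return 23
-> return 31

Final answer: 31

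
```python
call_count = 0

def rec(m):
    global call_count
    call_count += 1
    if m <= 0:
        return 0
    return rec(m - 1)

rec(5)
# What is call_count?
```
Call trace:
rec(m=5)
  rec(m=4)
    rec(m=3)
      rec(m=2)
        rec(m=1)
          rec(m=0)
          -> return 0
        -> return 0
      -> return 0
    -> return 0
  -> return 0
-> return 0

call_count is incremented once per call. rec is entered once for each m = 5, 4, 3, 2, 1, 0 (the m <= 0 call returns without recursing), i.e. 5 + 1 calls.
call_count = 6

Final answer: 6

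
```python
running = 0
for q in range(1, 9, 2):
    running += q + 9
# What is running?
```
Trace:
  running=0
  running=10, q=1
  running=22, q=3
  running=36, q=5
  running=52, q=7

Final answer: 52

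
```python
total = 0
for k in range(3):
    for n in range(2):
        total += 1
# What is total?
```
Trace:
  total=0
  total=1, k=0, n=0
  total=2, k=0, n=1
  total=3, k=1, n=0
  total=4, k=1, n=1
  total=5, k=2, n=0
  total=6, k=2, n=1

Final answer: 6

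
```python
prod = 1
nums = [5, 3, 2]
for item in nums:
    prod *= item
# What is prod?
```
Trace:
  prod=1
  prod=5, item=5
  prod=15, item=3
  prod=30, item=2

Final answer: 30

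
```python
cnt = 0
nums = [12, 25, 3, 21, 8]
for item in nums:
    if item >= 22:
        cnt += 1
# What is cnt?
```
Trace:
  cnt=0
  cnt=0, item=12
  cnt=1, item=25
  cnt=1, item=3
  cnt=1, item=21
  cnt=1, item=8

Final answer: 1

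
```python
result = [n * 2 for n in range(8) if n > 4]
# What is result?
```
Trace:
  n=0
  n=1
  n=2
  n=3
  n=4
  n=5
  n=6
  n=7
  result=[10, 12, 14]

Final answer: [10, 12, 14]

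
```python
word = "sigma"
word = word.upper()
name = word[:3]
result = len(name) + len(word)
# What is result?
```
Trace:
  word='sigma'
  word='SIGMA'
  word='SIGMA', name='SIG'
  word='SIGMA', name='SIG', result=8

Final answer: 8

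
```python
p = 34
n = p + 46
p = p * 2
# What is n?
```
Trace:
  p=34
  p=34, n=80
  p=68, n=80

Final answer: 80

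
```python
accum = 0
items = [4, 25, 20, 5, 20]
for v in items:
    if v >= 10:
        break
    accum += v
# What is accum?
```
Trace:
  accum=0
  accum=4, v=4
  accum=4, v=25

Final answer: 4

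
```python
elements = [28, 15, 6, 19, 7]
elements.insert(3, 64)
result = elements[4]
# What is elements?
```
Trace:
  elements=[28, 15, 6, 19, 7]
  elements=[28, 15, 6, 64, 19, 7]
  elements=[28, 15, 6, 64, 19, 7], result=19

Final answer: [28, 15, 6, 64, 19, 7]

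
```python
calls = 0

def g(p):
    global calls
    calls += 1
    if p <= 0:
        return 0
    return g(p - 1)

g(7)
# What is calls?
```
Call trace:
g(p=7)
  g(p=6)
    g(p=5)
      g(p=4)
        g(p=3)
          g(p=2)
            g(p=1)
              g(p=0)
              -> return 0
            -> return 0
          -> return 0
        -> return 0
      -> return 0
    -> return 0
  -> return 0
-> return 0

calls is incremented once per call. g is entered once for each p = 7, 6, 5, 4, 3, 2, 1, 0 (the p <= 0 call returns without recursing), i.e. 7 + 1 calls.
calls = 8

Final answer: 8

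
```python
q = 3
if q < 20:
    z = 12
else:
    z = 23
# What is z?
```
Trace:
  q=3
  q=3, z=12

Final answer: 12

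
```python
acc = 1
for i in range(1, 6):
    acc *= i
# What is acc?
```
Trace:
  acc=1
  acc=1, i=1
  acc=2, i=2
  acc=6, i=3
  acc=24, i=4
  acc=120, i=5

Final answer: 120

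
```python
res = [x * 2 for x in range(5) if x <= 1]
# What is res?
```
Trace:
  x=0
  x=1
  x=2
  x=3
  x=4
  res=[0, 2]

Final answer: [0, 2]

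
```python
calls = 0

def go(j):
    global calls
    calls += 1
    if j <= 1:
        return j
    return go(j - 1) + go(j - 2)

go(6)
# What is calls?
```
Call trace (a repeated sub-call is expanded the first time; later identical calls just restate its return value):
go(j=6)
  go(j=5)
    go(j=4)
      go(j=3)
        go(j=2)
          go(j=1)
          -> return 1
          go(j=0)
          -> return 0
        -> return 1
        go(j=1)
        -> return 1
      -> return 2
      go(j=2) -> return 1  (same call as traced above)
    -> return 3
    go(j=3) -> return 2  (same call as traced above)
  -> return 5
  go(j=4) -> return 3  (same call as traced above)
-> return 8

calls is incremented once per call, so count the calls in each subtree. Let C(j) = number of calls made by go(j).
C(0) = C(1) = 1 (base case, no recursion); C(j) = 1 + C(j - 1) + C(j - 2) otherwise.
C(2) = 1 + C(1) + C(0) = 1 + 1 + 1 = 3
C(3) = 1 + C(2) + C(1) = 1 + 3 + 1 = 5
C(4) = 1 + C(3) + C(2) = 1 + 5 + 3 = 9
C(5) = 1 + C(4) + C(3) = 1 + 9 + 5 = 15
C(6) = 1 + C(5) + C(4) = 1 + 15 + 9 = 25
calls = C(6) = 25

Final answer: 25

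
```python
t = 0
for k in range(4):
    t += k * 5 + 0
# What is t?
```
Trace:
  t=0
  t=0, k=0
  t=5, k=1
  t=15, k=2
  t=30, k=3

Final answer: 30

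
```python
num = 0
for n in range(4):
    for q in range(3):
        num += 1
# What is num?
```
Trace:
  num=0
  num=1, n=0, q=0
  num=2, n=0, q=1
  num=3, n=0, q=2
  num=4, n=1, q=0
  num=5, n=1, q=1
  num=6, n=1, q=2
  num=7, n=2, q=0
  num=8, n=2, q=1
  num=9, n=2, q=2
  num=10, n=3, q=0
  num=11, n=3, q=1
  num=12, n=3, q=2

Final answer: 12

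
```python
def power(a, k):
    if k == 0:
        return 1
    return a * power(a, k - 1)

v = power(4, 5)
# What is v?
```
Call trace:
power(a=4, k=5)
  power(a=4, k=4)
    power(a=4, k=3)
      power(a=4, k=2)
        power(a=4, k=1)
          power(a=4, k=0)
          -> return 1
        -> return 4
      -> return 16
    -> return 64
  -> return 256
-> return 1024

Final answer: 1024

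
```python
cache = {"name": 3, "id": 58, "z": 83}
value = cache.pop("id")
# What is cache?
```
Trace:
  cache={'name': 3, 'id': 58, 'z': 83}
  cache={'name': 3, 'z': 83}, value=58

Final answer: {'name': 3, 'z': 83}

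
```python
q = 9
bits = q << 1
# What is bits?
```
Trace:
  q=9
  q=9, bits=18

Final answer: 18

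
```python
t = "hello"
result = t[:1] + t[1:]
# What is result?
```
Trace:
  t='hello'
  t='hello', result='hello'

Final answer: 'hello'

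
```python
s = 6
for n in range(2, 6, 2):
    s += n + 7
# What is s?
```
Trace:
  s=6
  s=15, n=2
  s=26, n=4

Final answer: 26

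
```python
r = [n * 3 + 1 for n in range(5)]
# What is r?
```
Trace:
  n=0
  n=1
  n=2
  n=3
  n=4
  r=[1, 4, 7, 10, 13]

Final answer: [1, 4, 7, 10, 13]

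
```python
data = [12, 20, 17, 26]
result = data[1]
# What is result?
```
Trace:
  data=[12, 20, 17, 26]
  data=[12, 20, 17, 26], result=20

Final answer: 20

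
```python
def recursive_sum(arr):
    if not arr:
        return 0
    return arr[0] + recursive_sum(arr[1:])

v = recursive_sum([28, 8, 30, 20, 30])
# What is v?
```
Call trace:
recursive_sum(arr=[28, 8, 30, 20, 30])
  recursive_sum(arr=[8, 30, 20, 30])
    recursive_sum(arr=[30, 20, 30])
      recursive_sum(arr=[20, 30])
        recursive_sum(arr=[30])
          recursive_sum(arr=[])
          -> return 0
        -> return 30
      -> return 50
    -> return 80
  -> return 88
-> return 116

Final answer: 116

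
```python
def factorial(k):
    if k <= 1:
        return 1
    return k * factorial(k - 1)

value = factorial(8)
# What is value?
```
Call trace:
factorial(k=8)
  factorial(k=7)
    factorial(k=6)
      factorial(k=5)
        factorial(k=4)
          factorial(k=3)
            factorial(k=2)
              factorial(k=1)
              -> return 1
            -> return 2
          -> return 6
        -> return 24
      -> return 120
    -> return 720
  -> return 5040
-> return 40320

Final answer: 40320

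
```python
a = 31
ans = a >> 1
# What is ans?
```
Trace:
  a=31
  a=31, ans=15

Final answer: 15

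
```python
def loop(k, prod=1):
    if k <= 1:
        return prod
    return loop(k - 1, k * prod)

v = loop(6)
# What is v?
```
Call trace:
loop(k=6, prod=1)
  loop(k=5, prod=6)
    loop(k=4, prod=30)
      loop(k=3, prod=120)
        loop(k=2, prod=360)
          loop(k=1, prod=720)
          -> return 720
        -> return 720
      -> return 720
    -> return 720
  -> return 720
-> return 720

Final answer: 720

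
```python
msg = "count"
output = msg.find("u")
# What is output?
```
Trace:
  msg='count'
  msg='count', output=2

Final answer: 2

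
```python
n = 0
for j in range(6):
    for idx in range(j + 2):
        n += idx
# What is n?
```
Trace:
  n=0
  n=0, j=0, idx=0
  n=1, j=0, idx=1
  n=1, j=1, idx=0
  n=2, j=1, idx=1
  n=4, j=1, idx=2
  n=4, j=2, idx=0
  n=5, j=2, idx=1
  n=7, j=2, idx=2
  n=10, j=2, idx=3
  n=10, j=3, idx=0
  n=11, j=3, idx=1
  n=13, j=3, idx=2
  n=16, j=3, idx=3
  n=20, j=3, idx=4
  n=20, j=4, idx=0
  n=21, j=4, idx=1
  n=23, j=4, idx=2
  n=26, j=4, idx=3
  n=30, j=4, idx=4
  n=35, j=4, idx=5
  n=35, j=5, idx=0
  n=36, j=5, idx=1
  n=38, j=5, idx=2
  n=41, j=5, idx=3
  n=45, j=5, idx=4
  n=50, j=5, idx=5
  n=56, j=5, idx=6

Final answer: 56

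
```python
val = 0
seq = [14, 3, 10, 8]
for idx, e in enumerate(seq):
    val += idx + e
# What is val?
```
Trace:
  val=0
  val=14, idx=0, e=14
  val=18, idx=1, e=3
  val=30, idx=2, e=10
  val=41, idx=3, e=8

Final answer: 41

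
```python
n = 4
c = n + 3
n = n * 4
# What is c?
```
Trace:
  n=4
  n=4, c=7
  n=16, c=7

Final answer: 7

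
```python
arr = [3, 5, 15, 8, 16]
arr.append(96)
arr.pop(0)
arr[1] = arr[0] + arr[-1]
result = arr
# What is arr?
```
Trace:
  arr=[3, 5, 15, 8, 16]
  arr=[3, 5, 15, 8, 16, 96]
  arr=[5, 15, 8, 16, 96]
  arr=[5, 101, 8, 16, 96]
  arr=[5, 101, 8, 16, 96], result=[5, 101, 8, 16, 96]

Final answer: [5, 101, 8, 16, 96]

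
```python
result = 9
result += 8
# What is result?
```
Trace:
  result=9
  result=17

Final answer: 17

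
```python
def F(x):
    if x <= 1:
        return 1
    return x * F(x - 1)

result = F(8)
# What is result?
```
Call trace:
F(x=8)
  F(x=7)
    F(x=6)
      F(x=5)
        F(x=4)
          F(x=3)
            F(x=2)
              F(x=1)
              -> return 1
            -> return 2
          -> return 6
        -> return 24
      -> return 120
    -> return 720
  -> return 5040
-> return 40320

Final answer: 40320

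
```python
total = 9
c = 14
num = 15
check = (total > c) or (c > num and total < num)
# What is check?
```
Trace:
  total=9
  total=9, c=14
  total=9, c=14, num=15
  total=9, c=14, num=15, check=False

Final answer: False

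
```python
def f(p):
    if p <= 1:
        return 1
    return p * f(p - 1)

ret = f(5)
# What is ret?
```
Call trace:
f(p=5)
  f(p=4)
    f(p=3)
      f(p=2)
        f(p=1)
        -> return 1
      -> return 2
    -> return 6
  -> return 24
-> return 120

Final answer: 120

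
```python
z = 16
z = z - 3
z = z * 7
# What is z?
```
Trace:
  z=16
  z=13
  z=91

Final answer: 91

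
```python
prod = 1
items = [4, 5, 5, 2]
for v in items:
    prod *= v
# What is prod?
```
Trace:
  prod=1
  prod=4, v=4
  prod=20, v=5
  prod=100, v=5
  prod=200, v=2

Final answer: 200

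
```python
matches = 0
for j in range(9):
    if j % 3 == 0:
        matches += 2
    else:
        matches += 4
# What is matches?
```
Trace:
  matches=0
  matches=2, j=0
  matches=6, j=1
  matches=10, j=2
  matches=12, j=3
  matches=16, j=4
  matches=20, j=5
  matches=22, j=6
  matches=26, j=7
  matches=30, j=8

Final answer: 30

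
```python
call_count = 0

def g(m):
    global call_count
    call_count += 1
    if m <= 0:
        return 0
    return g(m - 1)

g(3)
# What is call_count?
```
Call trace:
g(m=3)
  g(m=2)
    g(m=1)
      g(m=0)
      -> return 0
    -> return 0
  -> return 0
-> return 0

call_count is incremented once per call. g is entered once for each m = 3, 2, 1, 0 (the m <= 0 call returns without recursing), i.e. 3 + 1 calls.
call_count = 4

Final answer: 4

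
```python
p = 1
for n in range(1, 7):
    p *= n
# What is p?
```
Trace:
  p=1
  p=1, n=1
  p=2, n=2
  p=6, n=3
  p=24, n=4
  p=120, n=5
  p=720, n=6

Final answer: 720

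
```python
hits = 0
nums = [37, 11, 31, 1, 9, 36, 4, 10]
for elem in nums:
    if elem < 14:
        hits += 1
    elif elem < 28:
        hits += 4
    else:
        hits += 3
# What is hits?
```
Trace:
  hits=0
  hits=3, elem=37
  hits=4, elem=11
  hits=7, elem=31
  hits=8, elem=1
  hits=9, elem=9
  hits=12, elem=36
  hits=13, elem=4
  hits=14, elem=10

Final answer: 14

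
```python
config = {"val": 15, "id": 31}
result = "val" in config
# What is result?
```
Trace:
  config={'val': 15, 'id': 31}
  config={'val': 15, 'id': 31}, result=True

Final answer: True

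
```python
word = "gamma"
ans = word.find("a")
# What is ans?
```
Trace:
  word='gamma'
  word='gamma', ans=1

Final answer: 1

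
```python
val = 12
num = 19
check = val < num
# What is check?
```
Trace:
  val=12
  val=12, num=19
  val=12, num=19, check=True

Final answer: True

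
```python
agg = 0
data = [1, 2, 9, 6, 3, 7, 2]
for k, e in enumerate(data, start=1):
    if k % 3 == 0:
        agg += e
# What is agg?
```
Trace:
  agg=0
  agg=0, k=1, e=1
  agg=0, k=2, e=2
  agg=9, k=3, e=9
  agg=9, k=4, e=6
  agg=9, k=5, e=3
  agg=16, k=6, e=7
  agg=16, k=7, e=2

Final answer: 16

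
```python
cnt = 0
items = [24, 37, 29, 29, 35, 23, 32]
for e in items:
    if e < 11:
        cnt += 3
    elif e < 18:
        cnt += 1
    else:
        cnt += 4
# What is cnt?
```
Trace:
  cnt=0
  cnt=4, e=24
  cnt=8, e=37
  cnt=12, e=29
  cnt=16, e=29
  cnt=20, e=35
  cnt=24, e=23
  cnt=28, e=32

Final answer: 28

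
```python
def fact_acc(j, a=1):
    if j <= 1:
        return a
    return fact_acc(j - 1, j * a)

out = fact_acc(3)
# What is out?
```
Call trace:
fact_acc(j=3, a=1)
  fact_acc(j=2, a=3)
    fact_acc(j=1, a=6)
    -> return 6
  -> return 6
-> return 6

Final answer: 6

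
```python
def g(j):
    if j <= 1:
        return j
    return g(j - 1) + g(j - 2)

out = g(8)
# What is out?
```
Call trace (a repeated sub-call is expanded the first time; later identical calls just restate its return value):
g(j=8)
  g(j=7)
    g(j=6)
      g(j=5)
        g(j=4)
          g(j=3)
            g(j=2)
              g(j=1)
              -> return 1
              g(j=0)
              -> return 0
            -> return 1
            g(j=1)
            -> return 1
          -> return 2
          g(j=2) -> return 1  (same call as traced above)
        -> return 3
        g(j=3) -> return 2  (same call as traced above)
      -> return 5
      g(j=4) -> return 3  (same call as traced above)
    -> return 8
    g(j=5) -> return 5  (same call as traced above)
  -> return 13
  g(j=6) -> return 8  (same call as traced above)
-> return 21

Final answer: 21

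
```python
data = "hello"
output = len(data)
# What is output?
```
Trace:
  data='hello'
  data='hello', output=5

Final answer: 5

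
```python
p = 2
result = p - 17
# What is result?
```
Trace:
  p=2
  p=2, result=-15

Final answer: -15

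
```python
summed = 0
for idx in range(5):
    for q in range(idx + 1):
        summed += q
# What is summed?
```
Trace:
  summed=0
  summed=0, idx=0, q=0
  summed=0, idx=1, q=0
  summed=1, idx=1, q=1
  summed=1, idx=2, q=0
  summed=2, idx=2, q=1
  summed=4, idx=2, q=2
  summed=4, idx=3, q=0
  summed=5, idx=3, q=1
  summed=7, idx=3, q=2
  summed=10, idx=3, q=3
  summed=10, idx=4, q=0
  summed=11, idx=4, q=1
  summed=13, idx=4, q=2
  summed=16, idx=4, q=3
  summed=20, idx=4, q=4

Final answer: 20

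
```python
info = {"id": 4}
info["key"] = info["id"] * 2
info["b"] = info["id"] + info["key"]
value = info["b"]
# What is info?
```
Trace:
  info={'id': 4}
  info={'id': 4, 'key': 8}
  info={'id': 4, 'key': 8, 'b': 12}
  info={'id': 4, 'key': 8, 'b': 12}, value=12

Final answer: {'id': 4, 'key': 8, 'b': 12}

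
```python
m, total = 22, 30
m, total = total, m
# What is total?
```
Trace:
  m=22, total=30
  m=30, total=22

Final answer: 22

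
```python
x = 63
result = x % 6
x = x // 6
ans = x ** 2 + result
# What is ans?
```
Trace:
  x=63
  x=63, result=3
  x=10, result=3
  x=10, result=3, ans=103

Final answer: 103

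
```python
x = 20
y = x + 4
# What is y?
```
Trace:
  x=20
  x=20, y=24

Final answer: 24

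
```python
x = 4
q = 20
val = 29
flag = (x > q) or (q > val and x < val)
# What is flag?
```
Trace:
  x=4
  x=4, q=20
  x=4, q=20, val=29
  x=4, q=20, val=29, flag=False

Final answer: False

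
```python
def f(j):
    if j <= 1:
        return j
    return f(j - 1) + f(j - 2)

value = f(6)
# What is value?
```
Call trace (a repeated sub-call is expanded the first time; later identical calls just restate its return value):
f(j=6)
  f(j=5)
    f(j=4)
      f(j=3)
        f(j=2)
          f(j=1)
          -> return 1
          f(j=0)
          -> return 0
        -> return 1
        f(j=1)
        -> return 1
      -> return 2
      f(j=2) -> return 1  (same call as traced above)
    -> return 3
    f(j=3) -> return 2  (same call as traced above)
  -> return 5
  f(j=4) -> return 3  (same call as traced above)
-> return 8

Final answer: 8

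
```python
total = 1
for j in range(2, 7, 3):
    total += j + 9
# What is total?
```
Trace:
  total=1
  total=12, j=2
  total=26, j=5

Final answer: 26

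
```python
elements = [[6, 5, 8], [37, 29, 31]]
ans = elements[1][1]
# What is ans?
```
Trace:
  elements=[[6, 5, 8], [37, 29, 31]]
  elements=[[6, 5, 8], [37, 29, 31]], ans=29

Final answer: 29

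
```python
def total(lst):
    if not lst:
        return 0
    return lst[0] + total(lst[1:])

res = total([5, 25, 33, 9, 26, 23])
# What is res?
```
Call trace:
total(lst=[5, 25, 33, 9, 26, 23])
  total(lst=[25, 33, 9, 26, 23])
    total(lst=[33, 9, 26, 23])
      total(lst=[9, 26, 23])
        total(lst=[26, 23])
          total(lst=[23])
            total(lst=[])
            -> return 0
          -> return 23
        -> return 49
      -> return 58
    -> return 91
  -> return 116
-> return 121

Final answer: 121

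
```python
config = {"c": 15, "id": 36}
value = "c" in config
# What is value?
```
Trace:
  config={'c': 15, 'id': 36}
  config={'c': 15, 'id': 36}, value=True

Final answer: True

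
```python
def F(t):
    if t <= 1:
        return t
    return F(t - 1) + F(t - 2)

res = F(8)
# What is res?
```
Call trace (a repeated sub-call is expanded the first time; later identical calls just restate its return value):
F(t=8)
  F(t=7)
    F(t=6)
      F(t=5)
        F(t=4)
          F(t=3)
            F(t=2)
              F(t=1)
              -> return 1
              F(t=0)
              -> return 0
            -> return 1
            F(t=1)
            -> return 1
          -> return 2
          F(t=2) -> return 1  (same call as traced above)
        -> return 3
        F(t=3) -> return 2  (same call as traced above)
      -> return 5
      F(t=4) -> return 3  (same call as traced above)
    -> return 8
    F(t=5) -> return 5  (same call as traced above)
  -> return 13
  F(t=6) -> return 8  (same call as traced above)
-> return 21

Final answer: 21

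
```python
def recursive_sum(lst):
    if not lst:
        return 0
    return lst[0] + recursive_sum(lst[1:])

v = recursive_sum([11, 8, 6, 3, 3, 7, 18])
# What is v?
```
Call trace:
recursive_sum(lst=[11, 8, 6, 3, 3, 7, 18])
  recursive_sum(lst=[8, 6, 3, 3, 7, 18])
    recursive_sum(lst=[6, 3, 3, 7, 18])
      recursive_sum(lst=[3, 3, 7, 18])
        recursive_sum(lst=[3, 7, 18])
          recursive_sum(lst=[7, 18])
            recursive_sum(lst=[18])
              recursive_sum(lst=[])
              -> return 0
            -> return 18
          -> return 25
        -> return 28
      -> return 31
    -> return 37
  -> return 45
-> return 56

Final answer: 56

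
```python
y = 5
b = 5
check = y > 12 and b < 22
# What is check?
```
Trace:
  y=5
  y=5, b=5
  y=5, b=5, check=False

Final answer: False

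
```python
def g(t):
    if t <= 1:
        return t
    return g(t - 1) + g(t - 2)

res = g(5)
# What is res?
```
Call trace (a repeated sub-call is expanded the first time; later identical calls just restate its return value):
g(t=5)
  g(t=4)
    g(t=3)
      g(t=2)
        g(t=1)
        -> return 1
        g(t=0)
        -> return 0
      -> return 1
      g(t=1)
      -> return 1
    -> return 2
    g(t=2) -> return 1  (same call as traced above)
  -> return 3
  g(t=3) -> return 2  (same call as traced above)
-> return 5

Final answer: 5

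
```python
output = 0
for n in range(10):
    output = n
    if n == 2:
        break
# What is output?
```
Trace:
  output=0
  output=0, n=0
  output=1, n=1
  output=2, n=2

Final answer: 2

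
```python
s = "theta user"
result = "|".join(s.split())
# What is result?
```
Trace:
  s='theta user'
  s='theta user', result='theta|user'

Final answer: 'theta|user'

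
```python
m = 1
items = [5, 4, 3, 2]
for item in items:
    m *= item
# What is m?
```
Trace:
  m=1
  m=5, item=5
  m=20, item=4
  m=60, item=3
  m=120, item=2

Final answer: 120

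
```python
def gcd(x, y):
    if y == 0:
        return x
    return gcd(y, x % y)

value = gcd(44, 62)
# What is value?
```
Call trace:
gcd(x=44, y=62)
  gcd(x=62, y=44)
    gcd(x=44, y=18)
      gcd(x=18, y=8)
        gcd(x=8, y=2)
          gcd(x=2, y=0)
          -> return 2
        -> return 2
      -> return 2
    -> return 2
  -> return 2
-> return 2

Final answer: 2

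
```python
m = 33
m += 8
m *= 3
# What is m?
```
Trace:
  m=33
  m=41
  m=123

Final answer: 123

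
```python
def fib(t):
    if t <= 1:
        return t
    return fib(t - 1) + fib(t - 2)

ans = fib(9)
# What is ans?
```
Call trace (a repeated sub-call is expanded the first time; later identical calls just restate its return value):
fib(t=9)
  fib(t=8)
    fib(t=7)
      fib(t=6)
        fib(t=5)
          fib(t=4)
            fib(t=3)
              fib(t=2)
                fib(t=1)
                -> return 1
                fib(t=0)
                -> return 0
              -> return 1
              fib(t=1)
              -> return 1
            -> return 2
            fib(t=2) -> return 1  (same call as traced above)
          -> return 3
          fib(t=3) -> return 2  (same call as traced above)
        -> return 5
        fib(t=4) -> return 3  (same call as traced above)
      -> return 8
      fib(t=5) -> return 5  (same call as traced above)
    -> return 13
    fib(t=6) -> return 8  (same call as traced above)
  -> return 21
  fib(t=7) -> return 13  (same call as traced above)
-> return 34

Final answer: 34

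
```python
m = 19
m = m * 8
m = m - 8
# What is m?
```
Trace:
  m=19
  m=152
  m=144

Final answer: 144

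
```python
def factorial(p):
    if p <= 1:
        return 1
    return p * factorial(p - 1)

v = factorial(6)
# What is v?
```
Call trace:
factorial(p=6)
  factorial(p=5)
    factorial(p=4)
      factorial(p=3)
        factorial(p=2)
          factorial(p=1)
          -> return 1
        -> return 2
      -> return 6
    -> return 24
  -> return 120
-> return 720

Final answer: 720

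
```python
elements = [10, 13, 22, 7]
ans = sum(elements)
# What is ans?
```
Trace:
  elements=[10, 13, 22, 7]
  elements=[10, 13, 22, 7], ans=52

Final answer: 52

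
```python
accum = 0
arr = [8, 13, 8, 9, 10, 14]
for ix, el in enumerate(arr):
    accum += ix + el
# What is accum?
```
Trace:
  accum=0
  accum=8, ix=0, el=8
  accum=22, ix=1, el=13
  accum=32, ix=2, el=8
  accum=44, ix=3, el=9
  accum=58, ix=4, el=10
  accum=77, ix=5, el=14

Final answer: 77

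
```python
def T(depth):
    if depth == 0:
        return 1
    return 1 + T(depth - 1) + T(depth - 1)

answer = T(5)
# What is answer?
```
Call trace (a repeated sub-call is expanded the first time; later identical calls just restate its return value):
T(depth=5)
  T(depth=4)
    T(depth=3)
      T(depth=2)
        T(depth=1)
          T(depth=0)
          -> return 1
          T(depth=0)
          -> return 1
        -> return 3
        T(depth=1) -> return 3  (same call as traced above)
      -> return 7
      T(depth=2) -> return 7  (same call as traced above)
    -> return 15
    T(depth=3) -> return 15  (same call as traced above)
  -> return 31
  T(depth=4) -> return 31  (same call as traced above)
-> return 63

Final answer: 63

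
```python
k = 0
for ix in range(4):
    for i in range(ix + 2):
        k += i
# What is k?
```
Trace:
  k=0
  k=0, ix=0, i=0
  k=1, ix=0, i=1
  k=1, ix=1, i=0
  k=2, ix=1, i=1
  k=4, ix=1, i=2
  k=4, ix=2, i=0
  k=5, ix=2, i=1
  k=7, ix=2, i=2
  k=10, ix=2, i=3
  k=10, ix=3, i=0
  k=11, ix=3, i=1
  k=13, ix=3, i=2
  k=16, ix=3, i=3
  k=20, ix=3, i=4

Final answer: 20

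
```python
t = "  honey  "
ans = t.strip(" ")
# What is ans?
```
Trace:
  t='  honey  '
  t='  honey  ', ans='honey'

Final answer: 'honey'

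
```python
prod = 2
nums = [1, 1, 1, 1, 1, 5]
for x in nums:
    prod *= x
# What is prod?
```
Trace:
  prod=2
  prod=2, x=1
  prod=2, x=1
  prod=2, x=1
  prod=2, x=1
  prod=2, x=1
  prod=10, x=5

Final answer: 10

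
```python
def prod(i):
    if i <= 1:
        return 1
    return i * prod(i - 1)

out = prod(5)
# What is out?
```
Call trace:
prod(i=5)
  prod(i=4)
    prod(i=3)
      prod(i=2)
        prod(i=1)
        -> return 1
      -> return 2
    -> return 6
  -> return 24
-> return 120

Final answer: 120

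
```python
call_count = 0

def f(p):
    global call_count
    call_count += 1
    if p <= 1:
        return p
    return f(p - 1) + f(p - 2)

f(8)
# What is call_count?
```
Call trace (a repeated sub-call is expanded the first time; later identical calls just restate its return value):
f(p=8)
  f(p=7)
    f(p=6)
      f(p=5)
        f(p=4)
          f(p=3)
            f(p=2)
              f(p=1)
              -> return 1
              f(p=0)
              -> return 0
            -> return 1
            f(p=1)
            -> return 1
          -> return 2
          f(p=2) -> return 1  (same call as traced above)
        -> return 3
        f(p=3) -> return 2  (same call as traced above)
      -> return 5
      f(p=4) -> return 3  (same call as traced above)
    -> return 8
    f(p=5) -> return 5  (same call as traced above)
  -> return 13
  f(p=6) -> return 8  (same call as traced above)
-> return 21

call_count is incremented once per call, so count the calls in each subtree. Let C(p) = number of calls made by f(p).
C(0) = C(1) = 1 (base case, no recursion); C(p) = 1 + C(p - 1) + C(p - 2) otherwise.
C(2) = 1 + C(1) + C(0) = 1 + 1 + 1 = 3
C(3) = 1 + C(2) + C(1) = 1 + 3 + 1 = 5
C(4) = 1 + C(3) + C(2) = 1 + 5 + 3 = 9
C(5) = 1 + C(4) + C(3) = 1 + 9 + 5 = 15
C(6) = 1 + C(5) + C(4) = 1 + 15 + 9 = 25
C(7) = 1 + C(6) + C(5) = 1 + 25 + 15 = 41
C(8) = 1 + C(7) + C(6) = 1 + 41 + 25 = 67
call_count = C(8) = 67

Final answer: 67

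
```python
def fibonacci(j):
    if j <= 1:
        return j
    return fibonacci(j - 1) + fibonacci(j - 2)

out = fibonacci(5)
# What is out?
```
Call trace (a repeated sub-call is expanded the first time; later identical calls just restate its return value):
fibonacci(j=5)
  fibonacci(j=4)
    fibonacci(j=3)
      fibonacci(j=2)
        fibonacci(j=1)
        -> return 1
        fibonacci(j=0)
        -> return 0
      -> return 1
      fibonacci(j=1)
      -> return 1
    -> return 2
    fibonacci(j=2) -> return 1  (same call as traced above)
  -> return 3
  fibonacci(j=3) -> return 2  (same call as traced above)
-> return 5

Final answer: 5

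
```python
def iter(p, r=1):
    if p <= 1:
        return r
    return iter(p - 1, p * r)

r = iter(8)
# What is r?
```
Call trace:
iter(p=8, r=1)
  iter(p=7, r=8)
    iter(p=6, r=56)
      iter(p=5, r=336)
        iter(p=4, r=1680)
          iter(p=3, r=6720)
            iter(p=2, r=20160)
              iter(p=1, r=40320)
              -> return 40320
            -> return 40320
          -> return 40320
        -> return 40320
      -> return 40320
    -> return 40320
  -> return 40320
-> return 40320

Final answer: 40320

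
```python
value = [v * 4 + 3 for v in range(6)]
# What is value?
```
Trace:
  v=0
  v=1
  v=2
  v=3
  v=4
  v=5
  value=[3, 7, 11, 15, 19, 23]

Final answer: [3, 7, 11, 15, 19, 23]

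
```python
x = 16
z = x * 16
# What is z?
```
Trace:
  x=16
  x=16, z=256

Final answer: 256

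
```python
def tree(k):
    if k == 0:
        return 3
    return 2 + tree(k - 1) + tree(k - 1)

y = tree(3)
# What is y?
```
Call trace (a repeated sub-call is expanded the first time; later identical calls just restate its return value):
tree(k=3)
  tree(k=2)
    tree(k=1)
      tree(k=0)
      -> return 3
      tree(k=0)
      -> return 3
    -> return 8
    tree(k=1) -> return 8  (same call as traced above)
  -> return 18
  tree(k=2) -> return 18  (same call as traced above)
-> return 38

Final answer: 38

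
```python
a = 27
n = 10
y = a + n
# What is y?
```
Trace:
  a=27
  a=27, n=10
  a=27, n=10, y=37

Final answer: 37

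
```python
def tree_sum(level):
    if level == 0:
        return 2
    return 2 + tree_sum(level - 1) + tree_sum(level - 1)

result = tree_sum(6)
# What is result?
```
Call trace (a repeated sub-call is expanded the first time; later identical calls just restate its return value):
tree_sum(level=6)
  tree_sum(level=5)
    tree_sum(level=4)
      tree_sum(level=3)
        tree_sum(level=2)
          tree_sum(level=1)
            tree_sum(level=0)
            -> return 2
            tree_sum(level=0)
            -> return 2
          -> return 6
          tree_sum(level=1) -> return 6  (same call as traced above)
        -> return 14
        tree_sum(level=2) -> return 14  (same call as traced above)
      -> return 30
      tree_sum(level=3) -> return 30  (same call as traced above)
    -> return 62
    tree_sum(level=4) -> return 62  (same call as traced above)
  -> return 126
  tree_sum(level=5) -> return 126  (same call as traced above)
-> return 254

Final answer: 254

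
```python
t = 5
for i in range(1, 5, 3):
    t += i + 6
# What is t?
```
Trace:
  t=5
  t=12, i=1
  t=22, i=4

Final answer: 22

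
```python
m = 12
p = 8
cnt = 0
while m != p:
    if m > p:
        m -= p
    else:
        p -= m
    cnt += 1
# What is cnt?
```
Trace:
  m=12
  m=12, p=8
  m=12, p=8, cnt=0
  m=4, p=8, cnt=1
  m=4, p=4, cnt=2

Final answer: 2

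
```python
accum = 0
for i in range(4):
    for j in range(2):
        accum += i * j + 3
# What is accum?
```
Trace:
  accum=0
  accum=3, i=0, j=0
  accum=6, i=0, j=1
  accum=9, i=1, j=0
  accum=13, i=1, j=1
  accum=16, i=2, j=0
  accum=21, i=2, j=1
  accum=24, i=3, j=0
  accum=30, i=3, j=1

Final answer: 30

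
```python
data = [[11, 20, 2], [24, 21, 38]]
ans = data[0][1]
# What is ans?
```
Trace:
  data=[[11, 20, 2], [24, 21, 38]]
  data=[[11, 20, 2], [24, 21, 38]], ans=20

Final answer: 20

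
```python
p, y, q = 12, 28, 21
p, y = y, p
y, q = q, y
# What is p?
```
Trace:
  p=12, y=28, q=21
  p=28, y=12, q=21
  p=28, y=21, q=12

Final answer: 28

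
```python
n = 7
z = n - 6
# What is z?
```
Trace:
  n=7
  n=7, z=1

Final answer: 1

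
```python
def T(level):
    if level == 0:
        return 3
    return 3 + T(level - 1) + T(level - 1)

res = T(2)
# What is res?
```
Call trace (a repeated sub-call is expanded the first time; later identical calls just restate its return value):
T(level=2)
  T(level=1)
    T(level=0)
    -> return 3
    T(level=0)
    -> return 3
  -> return 9
  T(level=1) -> return 9  (same call as traced above)
-> return 21

Final answer: 21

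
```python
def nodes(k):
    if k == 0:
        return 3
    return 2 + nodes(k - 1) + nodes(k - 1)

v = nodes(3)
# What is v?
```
Call trace (a repeated sub-call is expanded the first time; later identical calls just restate its return value):
nodes(k=3)
  nodes(k=2)
    nodes(k=1)
      nodes(k=0)
      -> return 3
      nodes(k=0)
      -> return 3
    -> return 8
    nodes(k=1) -> return 8  (same call as traced above)
  -> return 18
  nodes(k=2) -> return 18  (same call as traced above)
-> return 38

Final answer: 38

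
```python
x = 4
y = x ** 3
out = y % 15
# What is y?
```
Trace:
  x=4
  x=4, y=64
  x=4, y=64, out=4

Final answer: 64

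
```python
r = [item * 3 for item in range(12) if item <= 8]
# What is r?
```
Trace:
  item=0
  item=1
  item=2
  item=3
  item=4
  item=5
  item=6
  item=7
  item=8
  item=9
  item=10
  item=11
  r=[0, 3, 6, 9, 12, 15, 18, 21, 24]

Final answer: [0, 3, 6, 9, 12, 15, 18, 21, 24]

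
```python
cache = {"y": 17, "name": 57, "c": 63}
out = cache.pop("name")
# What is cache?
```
Trace:
  cache={'y': 17, 'name': 57, 'c': 63}
  cache={'y': 17, 'c': 63}, out=57

Final answer: {'y': 17, 'c': 63}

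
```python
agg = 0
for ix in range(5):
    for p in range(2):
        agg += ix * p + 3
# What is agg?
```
Trace:
  agg=0
  agg=3, ix=0, p=0
  agg=6, ix=0, p=1
  agg=9, ix=1, p=0
  agg=13, ix=1, p=1
  agg=16, ix=2, p=0
  agg=21, ix=2, p=1
  agg=24, ix=3, p=0
  agg=30, ix=3, p=1
  agg=33, ix=4, p=0
  agg=40, ix=4, p=1

Final answer: 40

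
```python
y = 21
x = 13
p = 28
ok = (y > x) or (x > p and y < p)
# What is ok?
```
Trace:
  y=21
  y=21, x=13
  y=21, x=13, p=28
  y=21, x=13, p=28, ok=True

Final answer: True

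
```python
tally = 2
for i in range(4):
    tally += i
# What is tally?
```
Trace:
  tally=2
  tally=2, i=0
  tally=3, i=1
  tally=5, i=2
  tally=8, i=3

Final answer: 8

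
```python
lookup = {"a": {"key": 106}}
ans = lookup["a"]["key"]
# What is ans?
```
Trace:
  lookup={'a': {'key': 106}}
  lookup={'a': {'key': 106}}, ans=106

Final answer: 106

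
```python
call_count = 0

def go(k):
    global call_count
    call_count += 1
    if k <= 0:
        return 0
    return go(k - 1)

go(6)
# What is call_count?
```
Call trace:
go(k=6)
  go(k=5)
    go(k=4)
      go(k=3)
        go(k=2)
          go(k=1)
            go(k=0)
            -> return 0
          -> return 0
        -> return 0
      -> return 0
    -> return 0
  -> return 0
-> return 0

call_count is incremented once per call. go is entered once for each k = 6, 5, 4, 3, 2, 1, 0 (the k <= 0 call returns without recursing), i.e. 6 + 1 calls.
call_count = 7

Final answer: 7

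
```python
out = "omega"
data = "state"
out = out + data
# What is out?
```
Trace:
  out='omega'
  out='omega', data='state'
  out='omegastate', data='state'

Final answer: 'omegastate'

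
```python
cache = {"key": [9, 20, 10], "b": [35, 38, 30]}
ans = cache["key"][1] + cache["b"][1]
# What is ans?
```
Trace:
  cache={'key': [9, 20, 10], 'b': [35, 38, 30]}
  cache={'key': [9, 20, 10], 'b': [35, 38, 30]}, ans=58

Final answer: 58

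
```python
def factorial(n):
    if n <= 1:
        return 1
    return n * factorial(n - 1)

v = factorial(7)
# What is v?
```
Call trace:
factorial(n=7)
  factorial(n=6)
    factorial(n=5)
      factorial(n=4)
        factorial(n=3)
          factorial(n=2)
            factorial(n=1)
            -> return 1
          -> return 2
        -> return 6
      -> return 24
    -> return 120
  -> return 720
-> return 5040

Final answer: 5040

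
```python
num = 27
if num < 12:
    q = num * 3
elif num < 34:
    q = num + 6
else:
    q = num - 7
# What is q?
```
Trace:
  num=27
  num=27, q=33

Final answer: 33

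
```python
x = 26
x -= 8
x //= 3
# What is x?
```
Trace:
  x=26
  x=18
  x=6

Final answer: 6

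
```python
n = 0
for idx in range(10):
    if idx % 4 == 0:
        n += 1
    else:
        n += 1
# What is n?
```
Trace:
  n=0
  n=1, idx=0
  n=2, idx=1
  n=3, idx=2
  n=4, idx=3
  n=5, idx=4
  n=6, idx=5
  n=7, idx=6
  n=8, idx=7
  n=9, idx=8
  n=10, idx=9

Final answer: 10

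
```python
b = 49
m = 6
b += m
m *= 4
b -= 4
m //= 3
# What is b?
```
Trace:
  b=49
  b=49, m=6
  b=55, m=6
  b=55, m=24
  b=51, m=24
  b=51, m=8

Final answer: 51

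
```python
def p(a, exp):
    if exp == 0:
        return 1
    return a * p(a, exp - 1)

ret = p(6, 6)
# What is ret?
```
Call trace:
p(a=6, exp=6)
  p(a=6, exp=5)
    p(a=6, exp=4)
      p(a=6, exp=3)
        p(a=6, exp=2)
          p(a=6, exp=1)
            p(a=6, exp=0)
            -> return 1
          -> return 6
        -> return 36
      -> return 216
    -> return 1296
  -> return 7776
-> return 46656

Final answer: 46656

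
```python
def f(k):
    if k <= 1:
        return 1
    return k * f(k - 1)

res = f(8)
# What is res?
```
Call trace:
f(k=8)
  f(k=7)
    f(k=6)
      f(k=5)
        f(k=4)
          f(k=3)
            f(k=2)
              f(k=1)
              -> return 1
            -> return 2
          -> return 6
        -> return 24
      -> return 120
    -> return 720
  -> return 5040
-> return 40320

Final answer: 40320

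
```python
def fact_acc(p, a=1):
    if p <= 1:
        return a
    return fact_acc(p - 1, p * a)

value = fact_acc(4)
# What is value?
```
Call trace:
fact_acc(p=4, a=1)
  fact_acc(p=3, a=4)
    fact_acc(p=2, a=12)
      fact_acc(p=1, a=24)
      -> return 24
    -> return 24
  -> return 24
-> return 24

Final answer: 24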